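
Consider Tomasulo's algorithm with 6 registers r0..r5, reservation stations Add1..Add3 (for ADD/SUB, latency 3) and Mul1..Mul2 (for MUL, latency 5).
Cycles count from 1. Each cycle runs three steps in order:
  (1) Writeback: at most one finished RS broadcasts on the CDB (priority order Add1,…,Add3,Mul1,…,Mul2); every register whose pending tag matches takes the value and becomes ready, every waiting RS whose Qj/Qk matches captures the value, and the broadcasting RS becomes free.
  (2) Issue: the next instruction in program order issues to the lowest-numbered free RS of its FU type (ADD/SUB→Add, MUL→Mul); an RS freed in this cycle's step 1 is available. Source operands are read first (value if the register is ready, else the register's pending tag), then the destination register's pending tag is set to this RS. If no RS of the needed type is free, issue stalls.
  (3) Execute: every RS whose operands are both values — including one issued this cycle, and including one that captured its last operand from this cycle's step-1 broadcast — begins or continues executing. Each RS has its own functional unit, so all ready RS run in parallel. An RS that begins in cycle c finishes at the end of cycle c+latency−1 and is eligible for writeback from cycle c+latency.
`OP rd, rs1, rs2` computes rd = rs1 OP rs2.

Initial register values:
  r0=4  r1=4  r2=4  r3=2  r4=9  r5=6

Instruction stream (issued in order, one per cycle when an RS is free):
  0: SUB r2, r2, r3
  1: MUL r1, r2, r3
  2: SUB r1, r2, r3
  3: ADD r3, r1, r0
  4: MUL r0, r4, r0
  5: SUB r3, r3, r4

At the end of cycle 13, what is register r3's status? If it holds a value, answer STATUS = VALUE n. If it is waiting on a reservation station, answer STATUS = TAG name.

cycle 1: issue SUB r2<-Add1 // r0:4,r1:4,r2:Add1,r3:2,r4:9,r5:6
cycle 2: issue MUL r1<-Mul1 // r0:4,r1:Mul1,r2:Add1,r3:2,r4:9,r5:6
cycle 3: issue SUB r1<-Add2 // r0:4,r1:Add2,r2:Add1,r3:2,r4:9,r5:6
cycle 4: CDB Add1=2; issue ADD r3<-Add1 // r0:4,r1:Add2,r2:2,r3:Add1,r4:9,r5:6
cycle 5: issue MUL r0<-Mul2 // r0:Mul2,r1:Add2,r2:2,r3:Add1,r4:9,r5:6
cycle 6: issue SUB r3<-Add3 // r0:Mul2,r1:Add2,r2:2,r3:Add3,r4:9,r5:6
cycle 7: CDB Add2=0 // r0:Mul2,r1:0,r2:2,r3:Add3,r4:9,r5:6
cycle 8: - // r0:Mul2,r1:0,r2:2,r3:Add3,r4:9,r5:6
cycle 9: CDB Mul1=4 // r0:Mul2,r1:0,r2:2,r3:Add3,r4:9,r5:6
cycle 10: CDB Add1=4 // r0:Mul2,r1:0,r2:2,r3:Add3,r4:9,r5:6
cycle 11: CDB Mul2=36 // r0:36,r1:0,r2:2,r3:Add3,r4:9,r5:6
cycle 12: - // r0:36,r1:0,r2:2,r3:Add3,r4:9,r5:6
cycle 13: CDB Add3=-5 // r0:36,r1:0,r2:2,r3:-5,r4:9,r5:6

STATUS = VALUE -5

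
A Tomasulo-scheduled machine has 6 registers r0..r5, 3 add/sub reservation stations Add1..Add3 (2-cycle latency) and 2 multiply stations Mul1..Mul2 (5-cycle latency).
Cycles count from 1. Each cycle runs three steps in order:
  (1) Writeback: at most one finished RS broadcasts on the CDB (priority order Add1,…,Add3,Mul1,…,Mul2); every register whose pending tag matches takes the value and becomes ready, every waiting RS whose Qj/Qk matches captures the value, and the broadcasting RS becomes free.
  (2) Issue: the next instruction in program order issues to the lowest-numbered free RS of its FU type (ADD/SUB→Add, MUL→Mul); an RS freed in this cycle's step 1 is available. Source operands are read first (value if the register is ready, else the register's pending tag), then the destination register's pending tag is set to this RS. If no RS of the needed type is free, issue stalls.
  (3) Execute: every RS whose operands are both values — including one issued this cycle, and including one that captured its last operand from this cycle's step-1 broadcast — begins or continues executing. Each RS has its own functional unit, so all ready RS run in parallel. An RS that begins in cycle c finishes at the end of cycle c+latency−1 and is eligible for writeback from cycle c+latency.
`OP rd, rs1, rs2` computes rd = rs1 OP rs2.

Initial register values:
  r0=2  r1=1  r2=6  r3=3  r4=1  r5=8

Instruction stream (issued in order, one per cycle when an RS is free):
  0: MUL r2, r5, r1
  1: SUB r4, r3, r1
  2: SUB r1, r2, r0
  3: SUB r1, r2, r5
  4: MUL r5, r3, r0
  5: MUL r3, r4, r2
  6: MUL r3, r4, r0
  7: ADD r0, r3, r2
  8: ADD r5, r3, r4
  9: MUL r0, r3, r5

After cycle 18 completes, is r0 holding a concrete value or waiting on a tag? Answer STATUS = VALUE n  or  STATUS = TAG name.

cycle 1: issue MUL r2<-Mul1 // r0:2,r1:1,r2:Mul1,r3:3,r4:1,r5:8
cycle 2: issue SUB r4<-Add1 // r0:2,r1:1,r2:Mul1,r3:3,r4:Add1,r5:8
cycle 3: issue SUB r1<-Add2 // r0:2,r1:Add2,r2:Mul1,r3:3,r4:Add1,r5:8
cycle 4: CDB Add1=2; issue SUB r1<-Add1 // r0:2,r1:Add1,r2:Mul1,r3:3,r4:2,r5:8
cycle 5: issue MUL r5<-Mul2 // r0:2,r1:Add1,r2:Mul1,r3:3,r4:2,r5:Mul2
cycle 6: CDB Mul1=8; issue MUL r3<-Mul1 // r0:2,r1:Add1,r2:8,r3:Mul1,r4:2,r5:Mul2
cycle 7: stall // r0:2,r1:Add1,r2:8,r3:Mul1,r4:2,r5:Mul2
cycle 8: CDB Add1=0; stall // r0:2,r1:0,r2:8,r3:Mul1,r4:2,r5:Mul2
cycle 9: CDB Add2=6; stall // r0:2,r1:0,r2:8,r3:Mul1,r4:2,r5:Mul2
cycle 10: CDB Mul2=6; issue MUL r3<-Mul2 // r0:2,r1:0,r2:8,r3:Mul2,r4:2,r5:6
cycle 11: CDB Mul1=16; issue ADD r0<-Add1 // r0:Add1,r1:0,r2:8,r3:Mul2,r4:2,r5:6
cycle 12: issue ADD r5<-Add2 // r0:Add1,r1:0,r2:8,r3:Mul2,r4:2,r5:Add2
cycle 13: issue MUL r0<-Mul1 // r0:Mul1,r1:0,r2:8,r3:Mul2,r4:2,r5:Add2
cycle 14: - // r0:Mul1,r1:0,r2:8,r3:Mul2,r4:2,r5:Add2
cycle 15: CDB Mul2=4 // r0:Mul1,r1:0,r2:8,r3:4,r4:2,r5:Add2
cycle 16: - // r0:Mul1,r1:0,r2:8,r3:4,r4:2,r5:Add2
cycle 17: CDB Add1=12 // r0:Mul1,r1:0,r2:8,r3:4,r4:2,r5:Add2
cycle 18: CDB Add2=6 // r0:Mul1,r1:0,r2:8,r3:4,r4:2,r5:6

STATUS = TAG Mul1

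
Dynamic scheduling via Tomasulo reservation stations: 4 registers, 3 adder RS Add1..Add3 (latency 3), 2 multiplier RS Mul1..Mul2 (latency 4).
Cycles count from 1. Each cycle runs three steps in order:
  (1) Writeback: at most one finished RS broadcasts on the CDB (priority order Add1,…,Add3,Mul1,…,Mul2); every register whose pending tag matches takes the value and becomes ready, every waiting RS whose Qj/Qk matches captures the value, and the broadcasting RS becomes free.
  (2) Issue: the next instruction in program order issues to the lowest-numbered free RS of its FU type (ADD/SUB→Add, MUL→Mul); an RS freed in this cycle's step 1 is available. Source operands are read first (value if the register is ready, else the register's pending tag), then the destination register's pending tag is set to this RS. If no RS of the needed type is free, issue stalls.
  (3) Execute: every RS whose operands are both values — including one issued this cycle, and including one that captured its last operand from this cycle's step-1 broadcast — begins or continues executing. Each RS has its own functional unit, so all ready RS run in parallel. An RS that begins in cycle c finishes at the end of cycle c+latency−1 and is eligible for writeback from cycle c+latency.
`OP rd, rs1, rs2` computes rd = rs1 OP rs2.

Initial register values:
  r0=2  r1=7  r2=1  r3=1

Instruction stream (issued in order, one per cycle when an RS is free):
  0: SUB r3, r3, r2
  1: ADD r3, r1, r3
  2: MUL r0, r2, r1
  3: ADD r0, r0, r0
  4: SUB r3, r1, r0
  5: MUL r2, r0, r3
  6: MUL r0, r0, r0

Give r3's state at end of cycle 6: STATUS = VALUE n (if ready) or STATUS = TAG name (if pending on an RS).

STATUS = TAG Add3

cycle 1: issue SUB r3<-Add1 // r0:2,r1:7,r2:1,r3:Add1
cycle 2: issue ADD r3<-Add2 // r0:2,r1:7,r2:1,r3:Add2
cycle 3: issue MUL r0<-Mul1 // r0:Mul1,r1:7,r2:1,r3:Add2
cycle 4: CDB Add1=0; issue ADD r0<-Add1 // r0:Add1,r1:7,r2:1,r3:Add2
cycle 5: issue SUB r3<-Add3 // r0:Add1,r1:7,r2:1,r3:Add3
cycle 6: issue MUL r2<-Mul2 // r0:Add1,r1:7,r2:Mul2,r3:Add3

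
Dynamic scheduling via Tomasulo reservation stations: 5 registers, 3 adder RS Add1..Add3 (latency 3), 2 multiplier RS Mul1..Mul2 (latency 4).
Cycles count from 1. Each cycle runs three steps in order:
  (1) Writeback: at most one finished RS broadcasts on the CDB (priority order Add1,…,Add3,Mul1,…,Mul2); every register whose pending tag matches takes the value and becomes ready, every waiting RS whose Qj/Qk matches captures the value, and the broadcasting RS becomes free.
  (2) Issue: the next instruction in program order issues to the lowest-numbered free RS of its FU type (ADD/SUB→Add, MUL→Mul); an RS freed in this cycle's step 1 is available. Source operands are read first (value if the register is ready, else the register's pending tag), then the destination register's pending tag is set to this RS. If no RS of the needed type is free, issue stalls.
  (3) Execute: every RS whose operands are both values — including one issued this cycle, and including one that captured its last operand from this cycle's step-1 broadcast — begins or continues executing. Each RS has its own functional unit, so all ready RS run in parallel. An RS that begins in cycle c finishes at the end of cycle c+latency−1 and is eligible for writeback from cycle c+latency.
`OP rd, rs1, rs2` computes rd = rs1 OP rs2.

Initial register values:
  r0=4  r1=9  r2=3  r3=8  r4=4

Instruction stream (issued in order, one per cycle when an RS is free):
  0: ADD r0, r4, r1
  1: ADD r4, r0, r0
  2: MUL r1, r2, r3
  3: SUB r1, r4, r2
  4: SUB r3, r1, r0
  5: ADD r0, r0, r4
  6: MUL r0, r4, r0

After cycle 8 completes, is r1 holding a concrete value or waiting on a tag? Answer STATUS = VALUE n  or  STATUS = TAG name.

STATUS = TAG Add1

c1: issue ADD r0<-Add1 | r0:Add1,r1:9,r2:3,r3:8,r4:4
c2: issue ADD r4<-Add2 | r0:Add1,r1:9,r2:3,r3:8,r4:Add2
c3: issue MUL r1<-Mul1 | r0:Add1,r1:Mul1,r2:3,r3:8,r4:Add2
c4: CDB Add1=13; issue SUB r1<-Add1 | r0:13,r1:Add1,r2:3,r3:8,r4:Add2
c5: issue SUB r3<-Add3 | r0:13,r1:Add1,r2:3,r3:Add3,r4:Add2
c6: stall | r0:13,r1:Add1,r2:3,r3:Add3,r4:Add2
c7: CDB Add2=26; issue ADD r0<-Add2 | r0:Add2,r1:Add1,r2:3,r3:Add3,r4:26
c8: CDB Mul1=24; issue MUL r0<-Mul1 | r0:Mul1,r1:Add1,r2:3,r3:Add3,r4:26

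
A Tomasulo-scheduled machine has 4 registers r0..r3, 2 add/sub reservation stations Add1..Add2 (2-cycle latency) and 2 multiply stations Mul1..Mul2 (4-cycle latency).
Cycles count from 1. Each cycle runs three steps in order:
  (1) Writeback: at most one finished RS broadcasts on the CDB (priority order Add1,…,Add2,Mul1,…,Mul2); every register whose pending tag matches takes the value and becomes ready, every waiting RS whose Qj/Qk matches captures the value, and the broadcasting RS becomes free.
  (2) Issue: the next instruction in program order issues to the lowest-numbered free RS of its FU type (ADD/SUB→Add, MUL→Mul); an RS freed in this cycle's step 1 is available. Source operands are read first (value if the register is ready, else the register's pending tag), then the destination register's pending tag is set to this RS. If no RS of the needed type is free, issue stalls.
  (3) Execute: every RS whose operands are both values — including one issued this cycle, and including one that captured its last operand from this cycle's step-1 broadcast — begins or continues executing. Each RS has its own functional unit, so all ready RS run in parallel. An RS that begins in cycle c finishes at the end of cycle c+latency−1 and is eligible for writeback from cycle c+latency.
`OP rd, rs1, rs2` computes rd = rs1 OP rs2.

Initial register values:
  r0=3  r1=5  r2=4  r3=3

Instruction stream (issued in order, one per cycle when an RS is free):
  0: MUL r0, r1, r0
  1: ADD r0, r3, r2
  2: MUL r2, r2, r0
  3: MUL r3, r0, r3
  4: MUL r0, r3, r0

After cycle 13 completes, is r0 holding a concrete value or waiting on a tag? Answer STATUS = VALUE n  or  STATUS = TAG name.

STATUS = VALUE 147

cycle 1: issue MUL r0<-Mul1 // r0:Mul1,r1:5,r2:4,r3:3
cycle 2: issue ADD r0<-Add1 // r0:Add1,r1:5,r2:4,r3:3
cycle 3: issue MUL r2<-Mul2 // r0:Add1,r1:5,r2:Mul2,r3:3
cycle 4: CDB Add1=7; stall // r0:7,r1:5,r2:Mul2,r3:3
cycle 5: CDB Mul1=15; issue MUL r3<-Mul1 // r0:7,r1:5,r2:Mul2,r3:Mul1
cycle 6: stall // r0:7,r1:5,r2:Mul2,r3:Mul1
cycle 7: stall // r0:7,r1:5,r2:Mul2,r3:Mul1
cycle 8: CDB Mul2=28; issue MUL r0<-Mul2 // r0:Mul2,r1:5,r2:28,r3:Mul1
cycle 9: CDB Mul1=21 // r0:Mul2,r1:5,r2:28,r3:21
cycle 10: - // r0:Mul2,r1:5,r2:28,r3:21
cycle 11: - // r0:Mul2,r1:5,r2:28,r3:21
cycle 12: - // r0:Mul2,r1:5,r2:28,r3:21
cycle 13: CDB Mul2=147 // r0:147,r1:5,r2:28,r3:21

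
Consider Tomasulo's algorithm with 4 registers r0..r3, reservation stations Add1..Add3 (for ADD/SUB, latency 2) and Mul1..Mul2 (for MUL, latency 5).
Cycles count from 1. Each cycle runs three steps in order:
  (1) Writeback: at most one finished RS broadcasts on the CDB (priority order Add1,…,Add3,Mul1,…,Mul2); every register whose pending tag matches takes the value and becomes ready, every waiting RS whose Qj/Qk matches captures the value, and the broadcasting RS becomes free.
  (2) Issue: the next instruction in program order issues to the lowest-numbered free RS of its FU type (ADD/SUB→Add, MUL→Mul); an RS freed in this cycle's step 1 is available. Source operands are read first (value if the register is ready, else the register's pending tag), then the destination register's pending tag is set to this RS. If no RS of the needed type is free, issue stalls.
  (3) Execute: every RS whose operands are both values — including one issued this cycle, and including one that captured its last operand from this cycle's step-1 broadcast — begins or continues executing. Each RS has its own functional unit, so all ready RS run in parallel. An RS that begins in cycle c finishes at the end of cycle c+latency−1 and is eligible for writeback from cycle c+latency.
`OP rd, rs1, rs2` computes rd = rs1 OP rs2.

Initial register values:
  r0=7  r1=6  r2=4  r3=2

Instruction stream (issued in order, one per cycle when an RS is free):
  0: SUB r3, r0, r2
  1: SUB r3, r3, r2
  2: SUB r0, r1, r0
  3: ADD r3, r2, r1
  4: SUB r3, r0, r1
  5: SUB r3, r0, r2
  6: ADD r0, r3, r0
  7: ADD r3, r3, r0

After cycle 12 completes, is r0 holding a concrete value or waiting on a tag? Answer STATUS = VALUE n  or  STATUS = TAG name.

STATUS = VALUE -6

c1: issue SUB r3<-Add1 | r0:7,r1:6,r2:4,r3:Add1
c2: issue SUB r3<-Add2 | r0:7,r1:6,r2:4,r3:Add2
c3: CDB Add1=3; issue SUB r0<-Add1 | r0:Add1,r1:6,r2:4,r3:Add2
c4: issue ADD r3<-Add3 | r0:Add1,r1:6,r2:4,r3:Add3
c5: CDB Add1=-1; issue SUB r3<-Add1 | r0:-1,r1:6,r2:4,r3:Add1
c6: CDB Add2=-1; issue SUB r3<-Add2 | r0:-1,r1:6,r2:4,r3:Add2
c7: CDB Add1=-7; issue ADD r0<-Add1 | r0:Add1,r1:6,r2:4,r3:Add2
c8: CDB Add2=-5; issue ADD r3<-Add2 | r0:Add1,r1:6,r2:4,r3:Add2
c9: CDB Add3=10 | r0:Add1,r1:6,r2:4,r3:Add2
c10: CDB Add1=-6 | r0:-6,r1:6,r2:4,r3:Add2
c11: - | r0:-6,r1:6,r2:4,r3:Add2
c12: CDB Add2=-11 | r0:-6,r1:6,r2:4,r3:-11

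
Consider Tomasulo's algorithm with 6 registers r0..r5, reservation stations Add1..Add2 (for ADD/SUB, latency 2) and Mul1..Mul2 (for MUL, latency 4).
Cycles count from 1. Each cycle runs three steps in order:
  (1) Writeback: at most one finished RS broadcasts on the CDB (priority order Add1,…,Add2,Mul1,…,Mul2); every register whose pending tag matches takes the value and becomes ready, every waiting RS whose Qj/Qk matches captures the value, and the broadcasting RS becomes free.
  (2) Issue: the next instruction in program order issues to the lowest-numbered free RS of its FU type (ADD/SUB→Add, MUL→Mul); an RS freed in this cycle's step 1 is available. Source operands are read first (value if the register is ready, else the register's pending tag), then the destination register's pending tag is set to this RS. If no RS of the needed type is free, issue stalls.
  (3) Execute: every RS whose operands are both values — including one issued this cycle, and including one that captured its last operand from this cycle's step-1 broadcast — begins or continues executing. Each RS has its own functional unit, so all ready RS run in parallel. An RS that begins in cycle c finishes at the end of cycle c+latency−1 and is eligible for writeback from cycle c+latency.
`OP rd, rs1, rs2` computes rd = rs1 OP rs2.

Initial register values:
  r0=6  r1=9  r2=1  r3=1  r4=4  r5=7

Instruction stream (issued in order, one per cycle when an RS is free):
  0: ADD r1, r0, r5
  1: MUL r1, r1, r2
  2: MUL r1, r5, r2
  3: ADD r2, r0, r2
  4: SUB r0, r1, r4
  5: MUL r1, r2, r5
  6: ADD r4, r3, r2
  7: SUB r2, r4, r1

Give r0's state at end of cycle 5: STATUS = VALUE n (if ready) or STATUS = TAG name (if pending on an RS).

STATUS = TAG Add2

c1: issue ADD r1<-Add1 | r0:6,r1:Add1,r2:1,r3:1,r4:4,r5:7
c2: issue MUL r1<-Mul1 | r0:6,r1:Mul1,r2:1,r3:1,r4:4,r5:7
c3: CDB Add1=13; issue MUL r1<-Mul2 | r0:6,r1:Mul2,r2:1,r3:1,r4:4,r5:7
c4: issue ADD r2<-Add1 | r0:6,r1:Mul2,r2:Add1,r3:1,r4:4,r5:7
c5: issue SUB r0<-Add2 | r0:Add2,r1:Mul2,r2:Add1,r3:1,r4:4,r5:7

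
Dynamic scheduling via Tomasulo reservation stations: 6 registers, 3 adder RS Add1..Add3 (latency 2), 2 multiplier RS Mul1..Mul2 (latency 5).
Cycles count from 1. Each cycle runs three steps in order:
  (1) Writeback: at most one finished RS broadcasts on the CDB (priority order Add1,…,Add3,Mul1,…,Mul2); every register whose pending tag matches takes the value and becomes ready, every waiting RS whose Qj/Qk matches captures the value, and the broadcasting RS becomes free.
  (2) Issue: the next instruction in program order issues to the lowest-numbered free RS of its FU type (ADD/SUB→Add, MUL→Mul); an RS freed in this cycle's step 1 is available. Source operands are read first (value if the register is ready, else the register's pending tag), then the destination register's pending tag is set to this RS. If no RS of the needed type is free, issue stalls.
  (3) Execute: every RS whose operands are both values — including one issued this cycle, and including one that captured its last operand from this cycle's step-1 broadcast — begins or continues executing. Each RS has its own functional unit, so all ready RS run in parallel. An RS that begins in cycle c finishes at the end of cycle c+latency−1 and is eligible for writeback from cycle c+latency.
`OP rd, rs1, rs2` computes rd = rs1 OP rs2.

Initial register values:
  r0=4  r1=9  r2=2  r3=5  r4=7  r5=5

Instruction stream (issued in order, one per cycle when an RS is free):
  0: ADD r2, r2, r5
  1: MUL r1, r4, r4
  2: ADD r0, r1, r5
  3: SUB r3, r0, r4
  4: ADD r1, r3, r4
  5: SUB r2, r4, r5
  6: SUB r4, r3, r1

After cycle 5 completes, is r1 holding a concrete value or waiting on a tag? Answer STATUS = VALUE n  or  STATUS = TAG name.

  c1: issue ADD r2<-Add1  regs: r0:4,r1:9,r2:Add1,r3:5,r4:7,r5:5
  c2: issue MUL r1<-Mul1  regs: r0:4,r1:Mul1,r2:Add1,r3:5,r4:7,r5:5
  c3: CDB Add1=7; issue ADD r0<-Add1  regs: r0:Add1,r1:Mul1,r2:7,r3:5,r4:7,r5:5
  c4: issue SUB r3<-Add2  regs: r0:Add1,r1:Mul1,r2:7,r3:Add2,r4:7,r5:5
  c5: issue ADD r1<-Add3  regs: r0:Add1,r1:Add3,r2:7,r3:Add2,r4:7,r5:5

STATUS = TAG Add3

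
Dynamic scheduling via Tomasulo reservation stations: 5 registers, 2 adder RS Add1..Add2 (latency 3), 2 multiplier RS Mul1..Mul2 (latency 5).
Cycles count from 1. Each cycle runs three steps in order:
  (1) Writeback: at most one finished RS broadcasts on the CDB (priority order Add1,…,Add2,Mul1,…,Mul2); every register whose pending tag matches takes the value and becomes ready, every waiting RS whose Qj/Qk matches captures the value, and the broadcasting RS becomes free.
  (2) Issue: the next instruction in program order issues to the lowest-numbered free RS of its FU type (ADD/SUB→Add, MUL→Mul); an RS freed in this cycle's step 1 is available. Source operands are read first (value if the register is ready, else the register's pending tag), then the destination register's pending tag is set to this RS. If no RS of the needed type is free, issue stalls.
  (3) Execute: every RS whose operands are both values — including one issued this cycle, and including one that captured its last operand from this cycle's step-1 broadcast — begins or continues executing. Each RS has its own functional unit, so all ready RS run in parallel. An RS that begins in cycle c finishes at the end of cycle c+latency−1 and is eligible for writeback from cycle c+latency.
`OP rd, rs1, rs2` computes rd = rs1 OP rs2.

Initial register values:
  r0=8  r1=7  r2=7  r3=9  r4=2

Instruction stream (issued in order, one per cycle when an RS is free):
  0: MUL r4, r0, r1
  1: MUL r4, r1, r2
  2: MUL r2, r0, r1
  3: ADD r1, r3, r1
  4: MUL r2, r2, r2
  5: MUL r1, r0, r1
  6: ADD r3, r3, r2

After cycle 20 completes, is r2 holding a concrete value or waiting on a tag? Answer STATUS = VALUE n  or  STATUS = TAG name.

STATUS = VALUE 3136

c1: issue MUL r4<-Mul1 | r0:8,r1:7,r2:7,r3:9,r4:Mul1
c2: issue MUL r4<-Mul2 | r0:8,r1:7,r2:7,r3:9,r4:Mul2
c3: stall | r0:8,r1:7,r2:7,r3:9,r4:Mul2
c4: stall | r0:8,r1:7,r2:7,r3:9,r4:Mul2
c5: stall | r0:8,r1:7,r2:7,r3:9,r4:Mul2
c6: CDB Mul1=56; issue MUL r2<-Mul1 | r0:8,r1:7,r2:Mul1,r3:9,r4:Mul2
c7: CDB Mul2=49; issue ADD r1<-Add1 | r0:8,r1:Add1,r2:Mul1,r3:9,r4:49
c8: issue MUL r2<-Mul2 | r0:8,r1:Add1,r2:Mul2,r3:9,r4:49
c9: stall | r0:8,r1:Add1,r2:Mul2,r3:9,r4:49
c10: CDB Add1=16; stall | r0:8,r1:16,r2:Mul2,r3:9,r4:49
c11: CDB Mul1=56; issue MUL r1<-Mul1 | r0:8,r1:Mul1,r2:Mul2,r3:9,r4:49
c12: issue ADD r3<-Add1 | r0:8,r1:Mul1,r2:Mul2,r3:Add1,r4:49
c13: - | r0:8,r1:Mul1,r2:Mul2,r3:Add1,r4:49
c14: - | r0:8,r1:Mul1,r2:Mul2,r3:Add1,r4:49
c15: - | r0:8,r1:Mul1,r2:Mul2,r3:Add1,r4:49
c16: CDB Mul1=128 | r0:8,r1:128,r2:Mul2,r3:Add1,r4:49
c17: CDB Mul2=3136 | r0:8,r1:128,r2:3136,r3:Add1,r4:49
c18: - | r0:8,r1:128,r2:3136,r3:Add1,r4:49
c19: - | r0:8,r1:128,r2:3136,r3:Add1,r4:49
c20: CDB Add1=3145 | r0:8,r1:128,r2:3136,r3:3145,r4:49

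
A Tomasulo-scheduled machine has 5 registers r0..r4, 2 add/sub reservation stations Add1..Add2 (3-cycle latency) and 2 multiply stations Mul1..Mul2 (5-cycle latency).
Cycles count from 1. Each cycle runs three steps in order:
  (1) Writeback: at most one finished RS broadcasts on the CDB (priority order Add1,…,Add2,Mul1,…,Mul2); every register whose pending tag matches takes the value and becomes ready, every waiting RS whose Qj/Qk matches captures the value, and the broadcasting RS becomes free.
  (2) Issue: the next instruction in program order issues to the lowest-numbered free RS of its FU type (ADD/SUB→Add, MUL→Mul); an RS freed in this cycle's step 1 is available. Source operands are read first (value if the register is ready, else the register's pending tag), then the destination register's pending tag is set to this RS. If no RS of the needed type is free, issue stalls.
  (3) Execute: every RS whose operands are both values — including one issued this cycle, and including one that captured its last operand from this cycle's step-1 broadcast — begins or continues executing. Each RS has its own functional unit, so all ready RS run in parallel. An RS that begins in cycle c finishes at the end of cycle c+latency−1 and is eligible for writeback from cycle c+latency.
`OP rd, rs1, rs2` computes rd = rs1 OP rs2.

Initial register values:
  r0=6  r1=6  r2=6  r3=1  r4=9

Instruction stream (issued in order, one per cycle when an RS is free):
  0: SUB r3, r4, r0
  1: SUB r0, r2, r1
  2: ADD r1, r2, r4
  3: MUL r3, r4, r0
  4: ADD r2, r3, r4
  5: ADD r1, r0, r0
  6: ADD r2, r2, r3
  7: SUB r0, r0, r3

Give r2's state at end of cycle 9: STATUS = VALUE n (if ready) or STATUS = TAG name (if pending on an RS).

STATUS = TAG Add2

cycle 1: issue SUB r3<-Add1 // r0:6,r1:6,r2:6,r3:Add1,r4:9
cycle 2: issue SUB r0<-Add2 // r0:Add2,r1:6,r2:6,r3:Add1,r4:9
cycle 3: stall // r0:Add2,r1:6,r2:6,r3:Add1,r4:9
cycle 4: CDB Add1=3; issue ADD r1<-Add1 // r0:Add2,r1:Add1,r2:6,r3:3,r4:9
cycle 5: CDB Add2=0; issue MUL r3<-Mul1 // r0:0,r1:Add1,r2:6,r3:Mul1,r4:9
cycle 6: issue ADD r2<-Add2 // r0:0,r1:Add1,r2:Add2,r3:Mul1,r4:9
cycle 7: CDB Add1=15; issue ADD r1<-Add1 // r0:0,r1:Add1,r2:Add2,r3:Mul1,r4:9
cycle 8: stall // r0:0,r1:Add1,r2:Add2,r3:Mul1,r4:9
cycle 9: stall // r0:0,r1:Add1,r2:Add2,r3:Mul1,r4:9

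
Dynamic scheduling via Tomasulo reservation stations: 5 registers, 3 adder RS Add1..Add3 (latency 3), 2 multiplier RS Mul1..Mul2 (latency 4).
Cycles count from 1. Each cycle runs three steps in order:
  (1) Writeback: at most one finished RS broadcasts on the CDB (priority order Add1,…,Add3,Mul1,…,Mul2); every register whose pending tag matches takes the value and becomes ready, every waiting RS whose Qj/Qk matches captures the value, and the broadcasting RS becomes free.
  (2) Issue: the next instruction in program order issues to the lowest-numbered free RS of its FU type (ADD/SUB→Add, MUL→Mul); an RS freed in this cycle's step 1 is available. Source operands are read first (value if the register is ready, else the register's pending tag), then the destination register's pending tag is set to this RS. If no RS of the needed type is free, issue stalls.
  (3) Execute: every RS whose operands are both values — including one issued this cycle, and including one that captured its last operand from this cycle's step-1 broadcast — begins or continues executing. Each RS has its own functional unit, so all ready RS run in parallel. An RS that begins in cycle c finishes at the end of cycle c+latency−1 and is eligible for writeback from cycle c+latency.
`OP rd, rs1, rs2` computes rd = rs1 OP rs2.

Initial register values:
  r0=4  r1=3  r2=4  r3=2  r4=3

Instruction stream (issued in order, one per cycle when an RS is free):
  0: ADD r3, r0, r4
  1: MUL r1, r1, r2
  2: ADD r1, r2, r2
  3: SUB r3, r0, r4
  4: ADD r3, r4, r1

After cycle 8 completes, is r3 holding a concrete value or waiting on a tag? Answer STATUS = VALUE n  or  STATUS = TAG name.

STATUS = TAG Add3

  c1: issue ADD r3<-Add1  regs: r0:4,r1:3,r2:4,r3:Add1,r4:3
  c2: issue MUL r1<-Mul1  regs: r0:4,r1:Mul1,r2:4,r3:Add1,r4:3
  c3: issue ADD r1<-Add2  regs: r0:4,r1:Add2,r2:4,r3:Add1,r4:3
  c4: CDB Add1=7; issue SUB r3<-Add1  regs: r0:4,r1:Add2,r2:4,r3:Add1,r4:3
  c5: issue ADD r3<-Add3  regs: r0:4,r1:Add2,r2:4,r3:Add3,r4:3
  c6: CDB Add2=8  regs: r0:4,r1:8,r2:4,r3:Add3,r4:3
  c7: CDB Add1=1  regs: r0:4,r1:8,r2:4,r3:Add3,r4:3
  c8: CDB Mul1=12  regs: r0:4,r1:8,r2:4,r3:Add3,r4:3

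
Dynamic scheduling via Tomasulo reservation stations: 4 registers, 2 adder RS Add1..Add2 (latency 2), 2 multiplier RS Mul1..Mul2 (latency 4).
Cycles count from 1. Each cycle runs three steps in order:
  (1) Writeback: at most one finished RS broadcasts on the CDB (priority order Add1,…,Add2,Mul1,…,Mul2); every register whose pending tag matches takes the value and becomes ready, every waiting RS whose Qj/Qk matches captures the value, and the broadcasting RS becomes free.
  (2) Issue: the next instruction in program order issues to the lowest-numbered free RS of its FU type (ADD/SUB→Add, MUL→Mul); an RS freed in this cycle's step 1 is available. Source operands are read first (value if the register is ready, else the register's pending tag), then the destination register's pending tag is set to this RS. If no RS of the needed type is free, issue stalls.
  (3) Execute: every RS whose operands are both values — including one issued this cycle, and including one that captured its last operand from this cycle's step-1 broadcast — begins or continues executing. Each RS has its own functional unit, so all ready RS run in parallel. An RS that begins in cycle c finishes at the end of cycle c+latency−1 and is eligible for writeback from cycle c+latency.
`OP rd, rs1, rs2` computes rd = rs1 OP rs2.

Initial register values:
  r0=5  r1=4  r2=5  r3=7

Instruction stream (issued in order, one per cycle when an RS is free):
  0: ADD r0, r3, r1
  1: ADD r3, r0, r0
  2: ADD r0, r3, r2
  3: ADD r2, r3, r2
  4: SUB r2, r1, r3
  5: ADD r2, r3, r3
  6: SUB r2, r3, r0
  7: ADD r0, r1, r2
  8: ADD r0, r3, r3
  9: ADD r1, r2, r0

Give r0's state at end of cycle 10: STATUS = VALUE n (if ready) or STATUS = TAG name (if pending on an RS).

STATUS = TAG Add2

c1: issue ADD r0<-Add1 | r0:Add1,r1:4,r2:5,r3:7
c2: issue ADD r3<-Add2 | r0:Add1,r1:4,r2:5,r3:Add2
c3: CDB Add1=11; issue ADD r0<-Add1 | r0:Add1,r1:4,r2:5,r3:Add2
c4: stall | r0:Add1,r1:4,r2:5,r3:Add2
c5: CDB Add2=22; issue ADD r2<-Add2 | r0:Add1,r1:4,r2:Add2,r3:22
c6: stall | r0:Add1,r1:4,r2:Add2,r3:22
c7: CDB Add1=27; issue SUB r2<-Add1 | r0:27,r1:4,r2:Add1,r3:22
c8: CDB Add2=27; issue ADD r2<-Add2 | r0:27,r1:4,r2:Add2,r3:22
c9: CDB Add1=-18; issue SUB r2<-Add1 | r0:27,r1:4,r2:Add1,r3:22
c10: CDB Add2=44; issue ADD r0<-Add2 | r0:Add2,r1:4,r2:Add1,r3:22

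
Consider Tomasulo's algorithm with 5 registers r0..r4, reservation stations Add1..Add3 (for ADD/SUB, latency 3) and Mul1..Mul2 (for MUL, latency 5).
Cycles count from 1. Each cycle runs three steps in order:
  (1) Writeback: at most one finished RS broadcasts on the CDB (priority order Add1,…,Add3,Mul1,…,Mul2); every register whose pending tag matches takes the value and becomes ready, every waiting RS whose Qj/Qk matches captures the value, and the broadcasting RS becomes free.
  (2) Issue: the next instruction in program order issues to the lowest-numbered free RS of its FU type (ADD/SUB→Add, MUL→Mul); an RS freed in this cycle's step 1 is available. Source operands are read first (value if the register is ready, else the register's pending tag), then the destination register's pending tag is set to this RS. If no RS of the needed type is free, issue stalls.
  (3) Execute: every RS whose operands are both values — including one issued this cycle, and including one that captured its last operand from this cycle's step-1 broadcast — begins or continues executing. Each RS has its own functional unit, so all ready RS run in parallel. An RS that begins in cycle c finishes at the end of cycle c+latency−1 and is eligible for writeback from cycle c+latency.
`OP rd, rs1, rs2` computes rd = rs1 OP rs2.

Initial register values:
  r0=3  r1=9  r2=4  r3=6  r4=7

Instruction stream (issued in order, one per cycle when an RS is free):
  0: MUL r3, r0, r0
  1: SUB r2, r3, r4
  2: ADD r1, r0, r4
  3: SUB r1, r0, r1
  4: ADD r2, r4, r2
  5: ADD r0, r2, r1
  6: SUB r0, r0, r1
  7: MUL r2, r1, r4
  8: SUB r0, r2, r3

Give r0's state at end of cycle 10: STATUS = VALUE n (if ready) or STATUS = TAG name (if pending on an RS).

cycle 1: issue MUL r3<-Mul1 // r0:3,r1:9,r2:4,r3:Mul1,r4:7
cycle 2: issue SUB r2<-Add1 // r0:3,r1:9,r2:Add1,r3:Mul1,r4:7
cycle 3: issue ADD r1<-Add2 // r0:3,r1:Add2,r2:Add1,r3:Mul1,r4:7
cycle 4: issue SUB r1<-Add3 // r0:3,r1:Add3,r2:Add1,r3:Mul1,r4:7
cycle 5: stall // r0:3,r1:Add3,r2:Add1,r3:Mul1,r4:7
cycle 6: CDB Add2=10; issue ADD r2<-Add2 // r0:3,r1:Add3,r2:Add2,r3:Mul1,r4:7
cycle 7: CDB Mul1=9; stall // r0:3,r1:Add3,r2:Add2,r3:9,r4:7
cycle 8: stall // r0:3,r1:Add3,r2:Add2,r3:9,r4:7
cycle 9: CDB Add3=-7; issue ADD r0<-Add3 // r0:Add3,r1:-7,r2:Add2,r3:9,r4:7
cycle 10: CDB Add1=2; issue SUB r0<-Add1 // r0:Add1,r1:-7,r2:Add2,r3:9,r4:7

STATUS = TAG Add1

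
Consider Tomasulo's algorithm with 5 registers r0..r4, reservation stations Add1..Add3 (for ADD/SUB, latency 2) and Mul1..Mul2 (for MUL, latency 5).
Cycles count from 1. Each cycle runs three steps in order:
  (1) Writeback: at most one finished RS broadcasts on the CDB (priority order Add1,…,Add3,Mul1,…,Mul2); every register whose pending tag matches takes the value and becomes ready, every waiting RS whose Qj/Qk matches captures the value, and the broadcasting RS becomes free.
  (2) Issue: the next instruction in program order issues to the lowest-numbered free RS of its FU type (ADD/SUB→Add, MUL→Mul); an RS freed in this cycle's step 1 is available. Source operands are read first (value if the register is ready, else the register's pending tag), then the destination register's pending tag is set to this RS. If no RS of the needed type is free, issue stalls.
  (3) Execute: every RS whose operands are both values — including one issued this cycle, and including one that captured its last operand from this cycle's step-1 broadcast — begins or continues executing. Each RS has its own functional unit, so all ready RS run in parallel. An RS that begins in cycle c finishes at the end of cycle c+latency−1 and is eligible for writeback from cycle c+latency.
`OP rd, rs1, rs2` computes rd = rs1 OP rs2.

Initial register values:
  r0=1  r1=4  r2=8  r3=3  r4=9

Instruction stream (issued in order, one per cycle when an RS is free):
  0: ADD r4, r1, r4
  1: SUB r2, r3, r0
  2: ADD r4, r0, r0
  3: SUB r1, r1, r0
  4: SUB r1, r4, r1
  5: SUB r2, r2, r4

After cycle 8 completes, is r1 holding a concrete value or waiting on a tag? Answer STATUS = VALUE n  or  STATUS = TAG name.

  c1: issue ADD r4<-Add1  regs: r0:1,r1:4,r2:8,r3:3,r4:Add1
  c2: issue SUB r2<-Add2  regs: r0:1,r1:4,r2:Add2,r3:3,r4:Add1
  c3: CDB Add1=13; issue ADD r4<-Add1  regs: r0:1,r1:4,r2:Add2,r3:3,r4:Add1
  c4: CDB Add2=2; issue SUB r1<-Add2  regs: r0:1,r1:Add2,r2:2,r3:3,r4:Add1
  c5: CDB Add1=2; issue SUB r1<-Add1  regs: r0:1,r1:Add1,r2:2,r3:3,r4:2
  c6: CDB Add2=3; issue SUB r2<-Add2  regs: r0:1,r1:Add1,r2:Add2,r3:3,r4:2
  c7: -  regs: r0:1,r1:Add1,r2:Add2,r3:3,r4:2
  c8: CDB Add1=-1  regs: r0:1,r1:-1,r2:Add2,r3:3,r4:2

STATUS = VALUE -1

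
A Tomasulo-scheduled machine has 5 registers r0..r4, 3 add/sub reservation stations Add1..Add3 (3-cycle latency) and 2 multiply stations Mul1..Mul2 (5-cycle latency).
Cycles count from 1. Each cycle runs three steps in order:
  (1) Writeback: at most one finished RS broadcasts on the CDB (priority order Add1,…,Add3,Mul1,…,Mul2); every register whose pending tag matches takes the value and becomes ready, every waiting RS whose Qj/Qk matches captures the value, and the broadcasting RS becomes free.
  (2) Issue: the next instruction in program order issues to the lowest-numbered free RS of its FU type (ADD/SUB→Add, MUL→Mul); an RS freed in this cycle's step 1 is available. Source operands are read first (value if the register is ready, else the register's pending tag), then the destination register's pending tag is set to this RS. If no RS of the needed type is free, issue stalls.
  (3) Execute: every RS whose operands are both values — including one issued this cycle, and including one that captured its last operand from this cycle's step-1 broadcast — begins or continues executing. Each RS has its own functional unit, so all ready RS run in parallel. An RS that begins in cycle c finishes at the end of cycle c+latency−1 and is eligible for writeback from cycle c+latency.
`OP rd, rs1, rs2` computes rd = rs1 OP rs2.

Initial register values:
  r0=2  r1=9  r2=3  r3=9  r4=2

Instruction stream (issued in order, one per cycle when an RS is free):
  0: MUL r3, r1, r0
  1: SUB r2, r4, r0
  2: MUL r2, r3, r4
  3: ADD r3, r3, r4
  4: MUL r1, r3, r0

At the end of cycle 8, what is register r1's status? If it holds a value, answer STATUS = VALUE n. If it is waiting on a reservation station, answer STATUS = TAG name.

STATUS = TAG Mul1

cycle 1: issue MUL r3<-Mul1 // r0:2,r1:9,r2:3,r3:Mul1,r4:2
cycle 2: issue SUB r2<-Add1 // r0:2,r1:9,r2:Add1,r3:Mul1,r4:2
cycle 3: issue MUL r2<-Mul2 // r0:2,r1:9,r2:Mul2,r3:Mul1,r4:2
cycle 4: issue ADD r3<-Add2 // r0:2,r1:9,r2:Mul2,r3:Add2,r4:2
cycle 5: CDB Add1=0; stall // r0:2,r1:9,r2:Mul2,r3:Add2,r4:2
cycle 6: CDB Mul1=18; issue MUL r1<-Mul1 // r0:2,r1:Mul1,r2:Mul2,r3:Add2,r4:2
cycle 7: - // r0:2,r1:Mul1,r2:Mul2,r3:Add2,r4:2
cycle 8: - // r0:2,r1:Mul1,r2:Mul2,r3:Add2,r4:2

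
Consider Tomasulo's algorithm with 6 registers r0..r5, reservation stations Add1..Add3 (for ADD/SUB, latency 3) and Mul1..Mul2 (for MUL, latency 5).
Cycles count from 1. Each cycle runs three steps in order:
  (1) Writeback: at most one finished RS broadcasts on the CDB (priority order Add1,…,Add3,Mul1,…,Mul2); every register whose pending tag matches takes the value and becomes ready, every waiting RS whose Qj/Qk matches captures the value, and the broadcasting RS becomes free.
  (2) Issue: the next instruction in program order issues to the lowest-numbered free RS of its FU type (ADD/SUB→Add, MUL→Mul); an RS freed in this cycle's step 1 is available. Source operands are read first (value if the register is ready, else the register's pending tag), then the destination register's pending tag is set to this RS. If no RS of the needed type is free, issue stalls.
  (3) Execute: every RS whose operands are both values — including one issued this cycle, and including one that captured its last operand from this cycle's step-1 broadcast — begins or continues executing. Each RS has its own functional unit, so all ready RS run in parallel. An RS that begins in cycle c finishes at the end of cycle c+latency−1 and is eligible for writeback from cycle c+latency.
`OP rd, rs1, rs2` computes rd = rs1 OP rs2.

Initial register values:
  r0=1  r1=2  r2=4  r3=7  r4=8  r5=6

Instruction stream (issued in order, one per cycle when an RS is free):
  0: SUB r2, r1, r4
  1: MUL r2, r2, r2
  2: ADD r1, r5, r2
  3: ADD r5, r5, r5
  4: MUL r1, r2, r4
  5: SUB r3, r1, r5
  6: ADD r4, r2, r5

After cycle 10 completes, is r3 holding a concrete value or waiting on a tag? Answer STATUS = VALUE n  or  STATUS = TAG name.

  c1: issue SUB r2<-Add1  regs: r0:1,r1:2,r2:Add1,r3:7,r4:8,r5:6
  c2: issue MUL r2<-Mul1  regs: r0:1,r1:2,r2:Mul1,r3:7,r4:8,r5:6
  c3: issue ADD r1<-Add2  regs: r0:1,r1:Add2,r2:Mul1,r3:7,r4:8,r5:6
  c4: CDB Add1=-6; issue ADD r5<-Add1  regs: r0:1,r1:Add2,r2:Mul1,r3:7,r4:8,r5:Add1
  c5: issue MUL r1<-Mul2  regs: r0:1,r1:Mul2,r2:Mul1,r3:7,r4:8,r5:Add1
  c6: issue SUB r3<-Add3  regs: r0:1,r1:Mul2,r2:Mul1,r3:Add3,r4:8,r5:Add1
  c7: CDB Add1=12; issue ADD r4<-Add1  regs: r0:1,r1:Mul2,r2:Mul1,r3:Add3,r4:Add1,r5:12
  c8: -  regs: r0:1,r1:Mul2,r2:Mul1,r3:Add3,r4:Add1,r5:12
  c9: CDB Mul1=36  regs: r0:1,r1:Mul2,r2:36,r3:Add3,r4:Add1,r5:12
  c10: -  regs: r0:1,r1:Mul2,r2:36,r3:Add3,r4:Add1,r5:12

STATUS = TAG Add3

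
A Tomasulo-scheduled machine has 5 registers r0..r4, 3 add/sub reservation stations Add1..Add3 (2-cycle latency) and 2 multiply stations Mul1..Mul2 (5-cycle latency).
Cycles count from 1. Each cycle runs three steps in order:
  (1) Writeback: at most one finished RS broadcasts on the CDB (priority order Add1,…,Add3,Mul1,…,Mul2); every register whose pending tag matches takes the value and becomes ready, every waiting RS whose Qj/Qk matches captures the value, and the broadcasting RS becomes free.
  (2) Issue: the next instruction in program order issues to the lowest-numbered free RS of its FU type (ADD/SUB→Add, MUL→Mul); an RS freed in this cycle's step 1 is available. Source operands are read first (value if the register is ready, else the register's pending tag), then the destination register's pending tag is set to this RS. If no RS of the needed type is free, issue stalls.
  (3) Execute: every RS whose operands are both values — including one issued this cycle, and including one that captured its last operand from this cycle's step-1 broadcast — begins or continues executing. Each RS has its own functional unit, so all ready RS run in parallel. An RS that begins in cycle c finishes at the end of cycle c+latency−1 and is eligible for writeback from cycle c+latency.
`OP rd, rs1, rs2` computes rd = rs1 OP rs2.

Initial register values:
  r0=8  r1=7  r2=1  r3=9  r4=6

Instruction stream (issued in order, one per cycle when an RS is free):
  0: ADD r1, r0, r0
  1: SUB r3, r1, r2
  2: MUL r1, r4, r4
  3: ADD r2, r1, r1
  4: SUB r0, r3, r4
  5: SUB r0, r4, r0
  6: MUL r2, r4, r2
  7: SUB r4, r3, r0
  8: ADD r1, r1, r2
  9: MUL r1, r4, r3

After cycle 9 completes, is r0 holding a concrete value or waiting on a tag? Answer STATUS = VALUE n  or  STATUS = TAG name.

STATUS = VALUE -3

c1: issue ADD r1<-Add1 | r0:8,r1:Add1,r2:1,r3:9,r4:6
c2: issue SUB r3<-Add2 | r0:8,r1:Add1,r2:1,r3:Add2,r4:6
c3: CDB Add1=16; issue MUL r1<-Mul1 | r0:8,r1:Mul1,r2:1,r3:Add2,r4:6
c4: issue ADD r2<-Add1 | r0:8,r1:Mul1,r2:Add1,r3:Add2,r4:6
c5: CDB Add2=15; issue SUB r0<-Add2 | r0:Add2,r1:Mul1,r2:Add1,r3:15,r4:6
c6: issue SUB r0<-Add3 | r0:Add3,r1:Mul1,r2:Add1,r3:15,r4:6
c7: CDB Add2=9; issue MUL r2<-Mul2 | r0:Add3,r1:Mul1,r2:Mul2,r3:15,r4:6
c8: CDB Mul1=36; issue SUB r4<-Add2 | r0:Add3,r1:36,r2:Mul2,r3:15,r4:Add2
c9: CDB Add3=-3; issue ADD r1<-Add3 | r0:-3,r1:Add3,r2:Mul2,r3:15,r4:Add2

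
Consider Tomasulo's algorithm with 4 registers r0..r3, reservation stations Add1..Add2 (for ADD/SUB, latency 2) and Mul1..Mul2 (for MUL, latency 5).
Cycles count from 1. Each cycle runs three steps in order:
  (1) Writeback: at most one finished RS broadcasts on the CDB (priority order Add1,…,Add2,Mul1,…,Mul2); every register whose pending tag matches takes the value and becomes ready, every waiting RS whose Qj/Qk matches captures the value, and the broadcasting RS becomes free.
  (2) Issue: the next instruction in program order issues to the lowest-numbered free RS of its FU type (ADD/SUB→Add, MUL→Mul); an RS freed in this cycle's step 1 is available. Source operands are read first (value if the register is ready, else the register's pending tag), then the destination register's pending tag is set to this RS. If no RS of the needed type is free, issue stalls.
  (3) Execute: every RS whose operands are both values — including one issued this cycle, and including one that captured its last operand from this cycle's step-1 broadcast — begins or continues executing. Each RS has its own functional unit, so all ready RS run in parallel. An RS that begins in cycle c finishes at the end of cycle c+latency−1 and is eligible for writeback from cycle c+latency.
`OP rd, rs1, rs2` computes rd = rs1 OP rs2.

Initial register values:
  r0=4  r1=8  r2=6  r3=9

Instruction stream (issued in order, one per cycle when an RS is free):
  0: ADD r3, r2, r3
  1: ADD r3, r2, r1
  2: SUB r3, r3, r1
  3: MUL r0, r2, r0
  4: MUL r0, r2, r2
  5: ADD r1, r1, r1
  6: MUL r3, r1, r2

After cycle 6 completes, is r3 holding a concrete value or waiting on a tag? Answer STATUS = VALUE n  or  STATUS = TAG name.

cycle 1: issue ADD r3<-Add1 // r0:4,r1:8,r2:6,r3:Add1
cycle 2: issue ADD r3<-Add2 // r0:4,r1:8,r2:6,r3:Add2
cycle 3: CDB Add1=15; issue SUB r3<-Add1 // r0:4,r1:8,r2:6,r3:Add1
cycle 4: CDB Add2=14; issue MUL r0<-Mul1 // r0:Mul1,r1:8,r2:6,r3:Add1
cycle 5: issue MUL r0<-Mul2 // r0:Mul2,r1:8,r2:6,r3:Add1
cycle 6: CDB Add1=6; issue ADD r1<-Add1 // r0:Mul2,r1:Add1,r2:6,r3:6

STATUS = VALUE 6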